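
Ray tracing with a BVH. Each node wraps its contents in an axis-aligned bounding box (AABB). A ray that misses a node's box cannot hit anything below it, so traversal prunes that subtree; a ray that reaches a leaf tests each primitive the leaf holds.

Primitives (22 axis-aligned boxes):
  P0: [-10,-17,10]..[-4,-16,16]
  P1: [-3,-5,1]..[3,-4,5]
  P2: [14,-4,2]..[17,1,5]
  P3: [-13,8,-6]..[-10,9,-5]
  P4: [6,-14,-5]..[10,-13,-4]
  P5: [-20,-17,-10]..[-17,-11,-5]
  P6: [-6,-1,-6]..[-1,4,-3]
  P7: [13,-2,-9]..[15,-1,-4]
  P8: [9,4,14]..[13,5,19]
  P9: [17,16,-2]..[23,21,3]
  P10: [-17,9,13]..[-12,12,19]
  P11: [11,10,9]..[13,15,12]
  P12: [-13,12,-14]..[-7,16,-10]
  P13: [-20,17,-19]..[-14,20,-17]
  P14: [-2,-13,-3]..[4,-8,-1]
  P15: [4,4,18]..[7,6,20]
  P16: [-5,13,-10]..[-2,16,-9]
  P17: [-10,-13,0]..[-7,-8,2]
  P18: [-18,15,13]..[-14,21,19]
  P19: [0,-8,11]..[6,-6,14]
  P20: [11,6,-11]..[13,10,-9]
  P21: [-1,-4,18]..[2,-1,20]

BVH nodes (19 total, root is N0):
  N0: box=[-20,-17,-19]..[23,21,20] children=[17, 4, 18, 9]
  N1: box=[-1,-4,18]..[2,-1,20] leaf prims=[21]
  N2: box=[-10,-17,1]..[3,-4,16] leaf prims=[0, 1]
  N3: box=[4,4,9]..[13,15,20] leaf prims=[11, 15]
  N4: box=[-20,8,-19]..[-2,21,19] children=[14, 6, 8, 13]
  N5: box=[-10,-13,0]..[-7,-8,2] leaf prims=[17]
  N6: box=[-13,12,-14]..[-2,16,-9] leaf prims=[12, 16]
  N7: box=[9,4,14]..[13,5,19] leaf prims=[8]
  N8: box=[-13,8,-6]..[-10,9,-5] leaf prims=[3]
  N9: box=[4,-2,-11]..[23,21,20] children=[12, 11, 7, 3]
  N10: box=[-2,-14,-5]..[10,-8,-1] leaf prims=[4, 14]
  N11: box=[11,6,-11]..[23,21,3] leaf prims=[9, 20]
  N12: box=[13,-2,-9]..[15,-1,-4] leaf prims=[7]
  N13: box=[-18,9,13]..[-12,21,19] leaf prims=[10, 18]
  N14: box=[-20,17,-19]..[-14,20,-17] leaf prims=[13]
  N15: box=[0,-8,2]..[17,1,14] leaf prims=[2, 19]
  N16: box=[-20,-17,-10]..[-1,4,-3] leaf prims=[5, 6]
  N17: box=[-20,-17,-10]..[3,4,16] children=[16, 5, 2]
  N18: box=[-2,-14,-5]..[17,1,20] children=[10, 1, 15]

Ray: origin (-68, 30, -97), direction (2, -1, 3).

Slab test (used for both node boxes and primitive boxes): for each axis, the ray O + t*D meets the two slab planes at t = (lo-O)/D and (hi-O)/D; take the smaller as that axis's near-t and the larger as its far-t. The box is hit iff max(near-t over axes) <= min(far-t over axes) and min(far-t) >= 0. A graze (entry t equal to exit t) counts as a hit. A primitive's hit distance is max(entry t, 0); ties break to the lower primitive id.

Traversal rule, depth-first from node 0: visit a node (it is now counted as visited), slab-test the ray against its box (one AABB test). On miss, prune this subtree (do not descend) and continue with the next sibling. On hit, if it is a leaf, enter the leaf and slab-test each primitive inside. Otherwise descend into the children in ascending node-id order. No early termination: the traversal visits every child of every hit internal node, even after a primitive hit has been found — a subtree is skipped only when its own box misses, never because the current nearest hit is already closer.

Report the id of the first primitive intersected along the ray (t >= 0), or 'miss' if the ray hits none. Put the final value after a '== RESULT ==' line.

Traverse from the root:
N0 x:[24,91/2] y:[9,47] z:[26,39] -> hit [26,39], descend [4, 9, 17, 18]
  N4 x:[24,33] y:[9,22] z:[26,116/3] -> miss, prune
  N9 x:[36,91/2] y:[9,32] z:[86/3,39] -> miss, prune
  N17 x:[24,71/2] y:[26,47] z:[29,113/3] -> hit [29,71/2], descend [2, 5, 16]
    N2 x:[29,71/2] y:[34,47] z:[98/3,113/3] -> hit [34,71/2] leaf, test {P0(miss), P1@t=34}
    N5 x:[29,61/2] y:[38,43] z:[97/3,33] -> miss, prune
    N16 x:[24,67/2] y:[26,47] z:[29,94/3] -> hit [29,94/3] leaf, test {P5(miss), P6@t=31}
  N18 x:[33,85/2] y:[29,44] z:[92/3,39] -> hit [33,39], descend [1, 10, 15]
    N1 x:[67/2,35] y:[31,34] z:[115/3,39] -> miss, prune
    N10 x:[33,39] y:[38,44] z:[92/3,32] -> miss, prune
    N15 x:[34,85/2] y:[29,38] z:[33,37] -> hit [34,37] leaf, test {P2(miss), P19@t=36}

11 AABB tests over nodes [0, 4, 9, 17, 2, 5, 16, 18, 1, 10, 15]; 3 leaves entered; closest P6.

== RESULT ==
6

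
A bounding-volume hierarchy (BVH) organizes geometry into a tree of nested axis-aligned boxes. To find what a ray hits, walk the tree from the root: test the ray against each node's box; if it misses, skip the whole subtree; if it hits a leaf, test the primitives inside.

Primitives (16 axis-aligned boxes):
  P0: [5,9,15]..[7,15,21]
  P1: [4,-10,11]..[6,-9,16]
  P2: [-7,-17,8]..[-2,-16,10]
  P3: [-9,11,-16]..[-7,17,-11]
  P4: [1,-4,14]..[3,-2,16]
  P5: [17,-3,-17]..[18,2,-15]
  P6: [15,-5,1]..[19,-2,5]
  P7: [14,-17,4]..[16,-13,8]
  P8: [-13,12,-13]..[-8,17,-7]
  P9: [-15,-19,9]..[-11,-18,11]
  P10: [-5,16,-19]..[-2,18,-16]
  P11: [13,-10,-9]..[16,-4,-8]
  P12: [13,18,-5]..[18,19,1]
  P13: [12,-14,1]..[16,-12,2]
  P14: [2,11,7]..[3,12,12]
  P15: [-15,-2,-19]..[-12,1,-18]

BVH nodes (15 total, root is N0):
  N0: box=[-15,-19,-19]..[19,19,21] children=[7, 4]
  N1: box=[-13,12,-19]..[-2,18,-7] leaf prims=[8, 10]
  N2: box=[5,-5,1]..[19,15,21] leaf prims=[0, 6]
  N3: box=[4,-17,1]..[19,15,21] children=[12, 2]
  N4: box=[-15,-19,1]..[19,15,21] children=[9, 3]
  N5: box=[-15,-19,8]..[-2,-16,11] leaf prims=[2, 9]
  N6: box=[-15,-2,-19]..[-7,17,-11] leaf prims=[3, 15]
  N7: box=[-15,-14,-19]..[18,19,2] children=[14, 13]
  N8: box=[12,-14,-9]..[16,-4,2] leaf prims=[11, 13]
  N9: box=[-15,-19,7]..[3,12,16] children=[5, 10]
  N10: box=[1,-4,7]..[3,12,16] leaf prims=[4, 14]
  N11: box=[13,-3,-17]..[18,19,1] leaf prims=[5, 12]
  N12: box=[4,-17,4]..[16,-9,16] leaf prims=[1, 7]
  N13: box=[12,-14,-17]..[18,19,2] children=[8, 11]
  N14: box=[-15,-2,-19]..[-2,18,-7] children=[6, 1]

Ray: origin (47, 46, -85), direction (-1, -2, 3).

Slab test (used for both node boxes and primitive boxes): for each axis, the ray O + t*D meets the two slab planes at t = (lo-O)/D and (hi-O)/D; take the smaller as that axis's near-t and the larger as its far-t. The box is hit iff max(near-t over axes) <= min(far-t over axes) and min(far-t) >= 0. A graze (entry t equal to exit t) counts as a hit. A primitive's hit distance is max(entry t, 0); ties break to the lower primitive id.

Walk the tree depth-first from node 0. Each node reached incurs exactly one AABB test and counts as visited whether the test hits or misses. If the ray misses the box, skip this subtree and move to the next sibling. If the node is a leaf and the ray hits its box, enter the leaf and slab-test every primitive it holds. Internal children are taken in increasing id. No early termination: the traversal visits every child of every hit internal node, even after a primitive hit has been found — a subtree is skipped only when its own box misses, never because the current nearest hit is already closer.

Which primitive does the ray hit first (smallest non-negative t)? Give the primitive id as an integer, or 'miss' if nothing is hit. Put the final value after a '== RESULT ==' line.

Trace the traversal:
N0 x:[28,62] y:[27/2,65/2] z:[22,106/3] -> hit [28,65/2], descend [4, 7]
  N4 x:[28,62] y:[31/2,65/2] z:[86/3,106/3] -> hit [86/3,65/2], descend [3, 9]
    N3 x:[28,43] y:[31/2,63/2] z:[86/3,106/3] -> hit [86/3,63/2], descend [2, 12]
      N2 x:[28,42] y:[31/2,51/2] z:[86/3,106/3] -> miss, prune
      N12 x:[31,43] y:[55/2,63/2] z:[89/3,101/3] -> hit [31,63/2] leaf, test {P1(miss), P7@t=31}
    N9 x:[44,62] y:[17,65/2] z:[92/3,101/3] -> miss, prune
  N7 x:[29,62] y:[27/2,30] z:[22,29] -> hit [29,29], descend [13, 14]
    N13 x:[29,35] y:[27/2,30] z:[68/3,29] -> hit [29,29], descend [8, 11]
      N8 x:[31,35] y:[25,30] z:[76/3,29] -> miss, prune
      N11 x:[29,34] y:[27/2,49/2] z:[68/3,86/3] -> miss, prune
    N14 x:[49,62] y:[14,24] z:[22,26] -> miss, prune

order=[0, 4, 3, 2, 12, 9, 7, 13, 8, 11, 14]  |boxes|=11  |leaves|=1  hit=P7

== RESULT ==
7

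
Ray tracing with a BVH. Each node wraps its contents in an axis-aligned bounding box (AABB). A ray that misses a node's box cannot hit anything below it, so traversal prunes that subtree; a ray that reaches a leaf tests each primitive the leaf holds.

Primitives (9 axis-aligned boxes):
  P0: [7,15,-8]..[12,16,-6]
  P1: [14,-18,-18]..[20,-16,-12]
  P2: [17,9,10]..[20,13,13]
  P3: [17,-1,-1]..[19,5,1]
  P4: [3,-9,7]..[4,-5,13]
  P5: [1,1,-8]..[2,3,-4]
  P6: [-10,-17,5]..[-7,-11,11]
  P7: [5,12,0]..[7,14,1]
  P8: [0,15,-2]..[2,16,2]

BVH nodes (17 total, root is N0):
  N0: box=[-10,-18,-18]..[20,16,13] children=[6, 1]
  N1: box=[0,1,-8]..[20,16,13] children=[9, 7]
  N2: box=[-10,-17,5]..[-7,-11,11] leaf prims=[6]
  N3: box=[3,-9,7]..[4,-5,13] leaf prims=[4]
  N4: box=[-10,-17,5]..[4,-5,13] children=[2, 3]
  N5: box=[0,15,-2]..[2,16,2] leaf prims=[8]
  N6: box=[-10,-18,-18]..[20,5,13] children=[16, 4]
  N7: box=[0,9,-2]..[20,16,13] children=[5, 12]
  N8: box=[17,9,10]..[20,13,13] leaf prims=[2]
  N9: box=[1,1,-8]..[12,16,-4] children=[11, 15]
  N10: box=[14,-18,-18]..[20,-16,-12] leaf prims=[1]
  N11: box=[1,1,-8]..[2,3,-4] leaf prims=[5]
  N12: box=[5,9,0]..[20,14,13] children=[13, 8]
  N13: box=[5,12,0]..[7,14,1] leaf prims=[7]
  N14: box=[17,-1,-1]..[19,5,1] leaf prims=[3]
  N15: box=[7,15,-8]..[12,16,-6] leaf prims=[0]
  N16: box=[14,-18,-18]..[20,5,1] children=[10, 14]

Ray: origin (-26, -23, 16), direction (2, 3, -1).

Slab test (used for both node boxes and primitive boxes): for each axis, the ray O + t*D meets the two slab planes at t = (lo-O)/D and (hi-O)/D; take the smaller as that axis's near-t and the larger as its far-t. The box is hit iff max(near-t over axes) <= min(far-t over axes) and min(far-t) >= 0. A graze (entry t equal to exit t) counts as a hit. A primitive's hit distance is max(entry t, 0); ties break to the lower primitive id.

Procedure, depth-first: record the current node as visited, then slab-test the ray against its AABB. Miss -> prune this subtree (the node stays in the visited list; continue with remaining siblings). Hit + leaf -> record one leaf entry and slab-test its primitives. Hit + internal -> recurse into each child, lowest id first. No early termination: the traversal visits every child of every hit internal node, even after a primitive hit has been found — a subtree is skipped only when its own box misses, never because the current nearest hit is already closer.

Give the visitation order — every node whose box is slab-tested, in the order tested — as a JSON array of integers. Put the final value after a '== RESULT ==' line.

Walk:
N0 x:[8,23] y:[5/3,13] z:[3,34] -> hit [8,13], descend [1, 6]
  N1 x:[13,23] y:[8,13] z:[3,24] -> hit [13,13], descend [7, 9]
    N7 x:[13,23] y:[32/3,13] z:[3,18] -> hit [13,13], descend [5, 12]
      N5 x:[13,14] y:[38/3,13] z:[14,18] -> miss, prune
      N12 x:[31/2,23] y:[32/3,37/3] z:[3,16] -> miss, prune
    N9 x:[27/2,19] y:[8,13] z:[20,24] -> miss, prune
  N6 x:[8,23] y:[5/3,28/3] z:[3,34] -> hit [8,28/3], descend [4, 16]
    N4 x:[8,15] y:[2,6] z:[3,11] -> miss, prune
    N16 x:[20,23] y:[5/3,28/3] z:[15,34] -> miss, prune

Visited [0, 1, 7, 5, 12, 9, 6, 4, 16]. Tests: 9 box, 0 leaf. Nearest: miss.

== RESULT ==
[0, 1, 7, 5, 12, 9, 6, 4, 16]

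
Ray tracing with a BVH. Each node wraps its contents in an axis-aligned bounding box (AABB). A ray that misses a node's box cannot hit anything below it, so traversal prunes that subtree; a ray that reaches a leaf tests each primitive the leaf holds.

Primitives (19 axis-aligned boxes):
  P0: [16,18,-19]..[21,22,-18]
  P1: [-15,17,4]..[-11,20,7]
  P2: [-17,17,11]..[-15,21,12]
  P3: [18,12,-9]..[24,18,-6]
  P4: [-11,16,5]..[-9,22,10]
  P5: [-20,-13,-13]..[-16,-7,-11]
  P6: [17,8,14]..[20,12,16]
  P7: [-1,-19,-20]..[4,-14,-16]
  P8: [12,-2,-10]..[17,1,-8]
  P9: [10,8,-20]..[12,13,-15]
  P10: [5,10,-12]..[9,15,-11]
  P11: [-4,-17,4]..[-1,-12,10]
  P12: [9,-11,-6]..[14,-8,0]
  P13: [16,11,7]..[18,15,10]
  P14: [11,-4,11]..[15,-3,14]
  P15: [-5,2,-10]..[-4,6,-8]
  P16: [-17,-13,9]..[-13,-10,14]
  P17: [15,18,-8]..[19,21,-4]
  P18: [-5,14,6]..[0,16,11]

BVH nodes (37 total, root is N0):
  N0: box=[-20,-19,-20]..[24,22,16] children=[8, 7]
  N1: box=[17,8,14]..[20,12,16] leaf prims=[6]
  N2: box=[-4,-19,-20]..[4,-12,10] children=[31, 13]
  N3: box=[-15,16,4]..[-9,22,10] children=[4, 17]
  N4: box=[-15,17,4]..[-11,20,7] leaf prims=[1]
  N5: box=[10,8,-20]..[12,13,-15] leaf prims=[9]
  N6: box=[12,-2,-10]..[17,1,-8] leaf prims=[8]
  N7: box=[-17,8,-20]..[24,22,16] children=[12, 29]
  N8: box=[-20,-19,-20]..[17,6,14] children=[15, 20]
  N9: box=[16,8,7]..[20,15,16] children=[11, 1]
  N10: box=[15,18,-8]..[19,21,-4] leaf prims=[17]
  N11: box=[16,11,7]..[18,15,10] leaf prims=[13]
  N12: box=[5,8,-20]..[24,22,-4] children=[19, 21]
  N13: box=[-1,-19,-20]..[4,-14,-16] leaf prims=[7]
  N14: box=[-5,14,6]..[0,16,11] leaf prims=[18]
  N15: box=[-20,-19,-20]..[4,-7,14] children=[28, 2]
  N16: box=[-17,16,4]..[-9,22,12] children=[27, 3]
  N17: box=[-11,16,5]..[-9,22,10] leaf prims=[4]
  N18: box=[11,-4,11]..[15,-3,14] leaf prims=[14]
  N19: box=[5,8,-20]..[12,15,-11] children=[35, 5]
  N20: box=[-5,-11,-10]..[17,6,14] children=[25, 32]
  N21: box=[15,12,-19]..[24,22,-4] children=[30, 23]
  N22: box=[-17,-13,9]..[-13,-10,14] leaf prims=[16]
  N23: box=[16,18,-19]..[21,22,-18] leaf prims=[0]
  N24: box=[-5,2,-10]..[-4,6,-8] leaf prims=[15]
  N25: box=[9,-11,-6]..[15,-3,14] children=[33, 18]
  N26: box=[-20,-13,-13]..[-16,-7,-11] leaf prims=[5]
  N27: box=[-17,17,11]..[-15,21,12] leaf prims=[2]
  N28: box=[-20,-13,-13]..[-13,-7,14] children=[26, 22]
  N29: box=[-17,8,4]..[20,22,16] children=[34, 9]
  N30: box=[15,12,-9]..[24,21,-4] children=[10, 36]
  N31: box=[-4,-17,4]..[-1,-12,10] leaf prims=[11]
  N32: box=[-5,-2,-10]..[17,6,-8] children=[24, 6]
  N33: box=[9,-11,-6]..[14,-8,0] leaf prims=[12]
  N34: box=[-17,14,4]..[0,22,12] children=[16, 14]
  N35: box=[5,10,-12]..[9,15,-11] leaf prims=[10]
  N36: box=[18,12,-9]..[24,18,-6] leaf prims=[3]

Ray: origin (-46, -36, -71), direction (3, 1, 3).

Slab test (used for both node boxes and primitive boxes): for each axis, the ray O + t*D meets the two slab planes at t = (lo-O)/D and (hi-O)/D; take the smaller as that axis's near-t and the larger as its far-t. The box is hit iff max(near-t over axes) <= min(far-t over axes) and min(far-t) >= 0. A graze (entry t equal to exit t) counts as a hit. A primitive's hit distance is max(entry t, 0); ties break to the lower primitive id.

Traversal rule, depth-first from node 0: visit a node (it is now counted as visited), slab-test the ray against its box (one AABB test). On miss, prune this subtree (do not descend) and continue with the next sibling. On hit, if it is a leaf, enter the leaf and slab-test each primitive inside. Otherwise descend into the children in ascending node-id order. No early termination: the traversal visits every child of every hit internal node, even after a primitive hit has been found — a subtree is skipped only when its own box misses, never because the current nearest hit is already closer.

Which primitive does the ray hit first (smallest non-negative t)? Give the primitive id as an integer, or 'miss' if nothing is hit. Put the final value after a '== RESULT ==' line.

Trace the traversal:
N0 x:[26/3,70/3] y:[17,58] z:[17,29] -> hit [17,70/3], descend [7, 8]
  N7 x:[29/3,70/3] y:[44,58] z:[17,29] -> miss, prune
  N8 x:[26/3,21] y:[17,42] z:[17,85/3] -> hit [17,21], descend [15, 20]
    N15 x:[26/3,50/3] y:[17,29] z:[17,85/3] -> miss, prune
    N20 x:[41/3,21] y:[25,42] z:[61/3,85/3] -> miss, prune

5 AABB tests over nodes [0, 7, 8, 15, 20]; 0 leaves entered; closest miss.

== RESULT ==
miss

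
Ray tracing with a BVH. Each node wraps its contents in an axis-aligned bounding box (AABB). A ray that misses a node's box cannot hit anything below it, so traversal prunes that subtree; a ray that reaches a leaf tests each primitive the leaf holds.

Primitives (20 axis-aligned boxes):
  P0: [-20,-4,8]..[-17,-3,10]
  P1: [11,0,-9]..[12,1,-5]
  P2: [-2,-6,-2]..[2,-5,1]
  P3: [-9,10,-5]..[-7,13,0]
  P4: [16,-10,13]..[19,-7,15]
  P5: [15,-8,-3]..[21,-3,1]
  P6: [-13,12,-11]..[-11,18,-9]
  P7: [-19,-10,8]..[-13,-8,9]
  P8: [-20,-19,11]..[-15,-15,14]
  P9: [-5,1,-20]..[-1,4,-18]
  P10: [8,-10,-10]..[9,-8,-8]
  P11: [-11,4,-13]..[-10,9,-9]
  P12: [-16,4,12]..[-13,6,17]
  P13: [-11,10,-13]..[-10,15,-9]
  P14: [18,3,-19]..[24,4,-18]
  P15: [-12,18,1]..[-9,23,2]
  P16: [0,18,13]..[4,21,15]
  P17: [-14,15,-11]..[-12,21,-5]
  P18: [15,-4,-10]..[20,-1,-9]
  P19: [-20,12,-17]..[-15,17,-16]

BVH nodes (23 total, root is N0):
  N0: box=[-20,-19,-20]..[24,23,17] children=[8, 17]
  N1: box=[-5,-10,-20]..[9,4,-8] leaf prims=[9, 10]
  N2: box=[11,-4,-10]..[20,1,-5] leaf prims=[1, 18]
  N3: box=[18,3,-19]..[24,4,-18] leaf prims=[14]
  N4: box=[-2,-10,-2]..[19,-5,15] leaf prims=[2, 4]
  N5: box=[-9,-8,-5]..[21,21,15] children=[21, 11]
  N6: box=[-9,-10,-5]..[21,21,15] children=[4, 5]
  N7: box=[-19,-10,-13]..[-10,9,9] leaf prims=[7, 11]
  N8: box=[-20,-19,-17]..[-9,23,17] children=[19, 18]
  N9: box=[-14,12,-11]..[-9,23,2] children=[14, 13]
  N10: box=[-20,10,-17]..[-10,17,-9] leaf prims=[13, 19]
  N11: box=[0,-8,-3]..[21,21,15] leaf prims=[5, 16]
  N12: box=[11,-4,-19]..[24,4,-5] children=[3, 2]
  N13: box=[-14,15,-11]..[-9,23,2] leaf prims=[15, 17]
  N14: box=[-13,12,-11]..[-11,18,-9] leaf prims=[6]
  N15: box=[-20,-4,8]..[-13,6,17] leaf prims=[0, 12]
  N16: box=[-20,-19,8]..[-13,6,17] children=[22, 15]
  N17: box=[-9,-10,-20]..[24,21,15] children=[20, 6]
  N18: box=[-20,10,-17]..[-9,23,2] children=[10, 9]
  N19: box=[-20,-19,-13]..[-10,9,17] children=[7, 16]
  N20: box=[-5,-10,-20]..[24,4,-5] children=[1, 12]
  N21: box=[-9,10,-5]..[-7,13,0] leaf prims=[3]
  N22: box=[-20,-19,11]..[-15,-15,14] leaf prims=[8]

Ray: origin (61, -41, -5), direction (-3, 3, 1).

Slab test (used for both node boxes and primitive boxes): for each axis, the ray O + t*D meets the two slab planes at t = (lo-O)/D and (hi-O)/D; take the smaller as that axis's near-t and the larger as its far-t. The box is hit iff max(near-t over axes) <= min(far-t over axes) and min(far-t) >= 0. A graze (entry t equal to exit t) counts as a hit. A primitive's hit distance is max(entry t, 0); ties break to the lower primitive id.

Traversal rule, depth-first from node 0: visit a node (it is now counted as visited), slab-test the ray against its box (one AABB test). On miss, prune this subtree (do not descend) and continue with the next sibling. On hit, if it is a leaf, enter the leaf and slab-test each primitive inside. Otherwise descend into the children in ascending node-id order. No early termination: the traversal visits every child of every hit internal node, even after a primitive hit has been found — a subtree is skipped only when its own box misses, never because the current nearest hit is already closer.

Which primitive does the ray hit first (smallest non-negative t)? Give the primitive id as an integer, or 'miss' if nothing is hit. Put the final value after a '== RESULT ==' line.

Trace the traversal:
N0 x:[37/3,27] y:[22/3,64/3] z:[-15,22] -> hit [37/3,64/3], descend [8, 17]
  N8 x:[70/3,27] y:[22/3,64/3] z:[-12,22] -> miss, prune
  N17 x:[37/3,70/3] y:[31/3,62/3] z:[-15,20] -> hit [37/3,20], descend [6, 20]
    N6 x:[40/3,70/3] y:[31/3,62/3] z:[0,20] -> hit [40/3,20], descend [4, 5]
      N4 x:[14,21] y:[31/3,12] z:[3,20] -> miss, prune
      N5 x:[40/3,70/3] y:[11,62/3] z:[0,20] -> hit [40/3,20], descend [11, 21]
        N11 x:[40/3,61/3] y:[11,62/3] z:[2,20] -> hit [40/3,20] leaf, test {P5(miss), P16@t=59/3}
        N21 x:[68/3,70/3] y:[17,18] z:[0,5] -> miss, prune
    N20 x:[37/3,22] y:[31/3,15] z:[-15,0] -> miss, prune

9 AABB tests over nodes [0, 8, 17, 6, 4, 5, 11, 21, 20]; 1 leaf entered; closest P16.

== RESULT ==
16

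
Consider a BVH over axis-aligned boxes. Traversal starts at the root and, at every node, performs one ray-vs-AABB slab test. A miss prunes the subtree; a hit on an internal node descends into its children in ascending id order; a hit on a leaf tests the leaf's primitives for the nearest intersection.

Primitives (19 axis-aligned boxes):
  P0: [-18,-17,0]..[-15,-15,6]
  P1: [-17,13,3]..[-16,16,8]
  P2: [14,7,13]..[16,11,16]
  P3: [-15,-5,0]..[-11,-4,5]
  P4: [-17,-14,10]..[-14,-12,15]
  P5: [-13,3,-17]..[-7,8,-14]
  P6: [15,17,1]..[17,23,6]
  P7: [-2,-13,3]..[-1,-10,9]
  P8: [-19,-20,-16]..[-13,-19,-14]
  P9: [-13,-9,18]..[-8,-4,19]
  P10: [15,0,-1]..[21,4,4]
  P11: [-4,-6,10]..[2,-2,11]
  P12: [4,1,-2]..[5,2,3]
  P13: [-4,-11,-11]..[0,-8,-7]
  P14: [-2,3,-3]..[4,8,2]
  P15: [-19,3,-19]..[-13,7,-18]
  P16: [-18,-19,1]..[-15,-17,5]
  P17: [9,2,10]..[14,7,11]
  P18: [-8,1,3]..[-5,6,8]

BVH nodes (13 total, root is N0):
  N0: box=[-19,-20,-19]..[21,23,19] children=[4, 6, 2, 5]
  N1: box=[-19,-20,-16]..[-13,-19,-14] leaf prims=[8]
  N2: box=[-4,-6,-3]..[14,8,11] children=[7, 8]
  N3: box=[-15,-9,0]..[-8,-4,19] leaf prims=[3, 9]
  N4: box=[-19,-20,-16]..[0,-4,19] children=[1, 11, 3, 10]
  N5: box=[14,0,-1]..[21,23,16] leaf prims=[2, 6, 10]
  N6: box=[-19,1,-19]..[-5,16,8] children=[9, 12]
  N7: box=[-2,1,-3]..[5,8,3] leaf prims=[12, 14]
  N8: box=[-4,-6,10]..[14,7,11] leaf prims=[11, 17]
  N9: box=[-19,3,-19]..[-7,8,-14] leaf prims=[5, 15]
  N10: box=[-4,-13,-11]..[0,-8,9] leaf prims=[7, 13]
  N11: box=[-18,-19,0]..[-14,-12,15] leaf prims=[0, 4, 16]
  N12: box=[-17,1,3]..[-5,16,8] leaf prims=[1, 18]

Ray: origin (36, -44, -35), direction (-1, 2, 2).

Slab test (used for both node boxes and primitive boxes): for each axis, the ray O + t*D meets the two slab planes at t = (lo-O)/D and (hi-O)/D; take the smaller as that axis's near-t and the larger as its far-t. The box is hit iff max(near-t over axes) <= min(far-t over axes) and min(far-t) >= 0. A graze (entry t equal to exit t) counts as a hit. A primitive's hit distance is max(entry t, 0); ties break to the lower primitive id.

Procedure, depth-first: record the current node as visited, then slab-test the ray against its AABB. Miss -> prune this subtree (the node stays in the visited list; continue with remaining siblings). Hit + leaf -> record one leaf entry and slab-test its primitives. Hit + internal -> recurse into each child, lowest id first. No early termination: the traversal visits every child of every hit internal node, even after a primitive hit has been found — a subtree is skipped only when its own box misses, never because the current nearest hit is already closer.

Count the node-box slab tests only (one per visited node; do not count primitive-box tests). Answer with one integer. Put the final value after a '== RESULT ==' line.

Traverse from the root:
N0 x:[15,55] y:[12,67/2] z:[8,27] -> hit [15,27], descend [2, 4, 5, 6]
  N2 x:[22,40] y:[19,26] z:[16,23] -> hit [22,23], descend [7, 8]
    N7 x:[31,38] y:[45/2,26] z:[16,19] -> miss, prune
    N8 x:[22,40] y:[19,51/2] z:[45/2,23] -> hit [45/2,23] leaf, test {P11(miss), P17@t=23}
  N4 x:[36,55] y:[12,20] z:[19/2,27] -> miss, prune
  N5 x:[15,22] y:[22,67/2] z:[17,51/2] -> hit [22,22] leaf, test {P2(miss), P6(miss), P10(miss)}
  N6 x:[41,55] y:[45/2,30] z:[8,43/2] -> miss, prune

Summary -> nodes [0, 2, 7, 8, 4, 5, 6]; box-tests=7; leaf-entries=2; first=P17

== RESULT ==
7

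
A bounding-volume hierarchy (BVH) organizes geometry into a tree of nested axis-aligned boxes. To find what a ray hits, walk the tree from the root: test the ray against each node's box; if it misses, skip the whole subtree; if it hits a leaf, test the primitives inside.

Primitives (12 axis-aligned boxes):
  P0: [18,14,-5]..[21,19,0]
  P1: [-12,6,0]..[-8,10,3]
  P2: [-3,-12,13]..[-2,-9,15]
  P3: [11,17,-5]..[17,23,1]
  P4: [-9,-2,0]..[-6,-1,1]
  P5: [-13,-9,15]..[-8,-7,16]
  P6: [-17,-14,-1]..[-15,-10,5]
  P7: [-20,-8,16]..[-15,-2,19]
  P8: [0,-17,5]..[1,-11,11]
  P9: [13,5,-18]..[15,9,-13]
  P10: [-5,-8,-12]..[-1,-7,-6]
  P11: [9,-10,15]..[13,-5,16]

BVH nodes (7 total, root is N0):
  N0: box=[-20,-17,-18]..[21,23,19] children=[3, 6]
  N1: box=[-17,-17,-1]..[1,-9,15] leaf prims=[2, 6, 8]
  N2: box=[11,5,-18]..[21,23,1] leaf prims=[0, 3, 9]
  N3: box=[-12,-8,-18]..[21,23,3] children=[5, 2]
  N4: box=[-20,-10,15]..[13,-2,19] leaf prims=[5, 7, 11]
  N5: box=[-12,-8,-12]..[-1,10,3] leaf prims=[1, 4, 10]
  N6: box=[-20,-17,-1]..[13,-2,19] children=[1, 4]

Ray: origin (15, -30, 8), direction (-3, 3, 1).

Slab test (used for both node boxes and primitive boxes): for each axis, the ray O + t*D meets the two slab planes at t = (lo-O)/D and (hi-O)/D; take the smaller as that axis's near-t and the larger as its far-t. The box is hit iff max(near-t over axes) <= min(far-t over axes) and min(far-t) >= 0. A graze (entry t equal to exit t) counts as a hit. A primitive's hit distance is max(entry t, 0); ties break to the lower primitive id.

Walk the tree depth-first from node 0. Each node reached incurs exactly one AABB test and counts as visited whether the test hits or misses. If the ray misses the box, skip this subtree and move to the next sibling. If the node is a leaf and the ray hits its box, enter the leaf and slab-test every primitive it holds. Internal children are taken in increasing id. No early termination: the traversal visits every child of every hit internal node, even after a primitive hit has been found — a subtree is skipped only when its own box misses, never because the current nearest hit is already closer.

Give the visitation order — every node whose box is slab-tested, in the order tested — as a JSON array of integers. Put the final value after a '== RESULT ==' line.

Traverse from the root:
N0 x:[-2,35/3] y:[13/3,53/3] z:[-26,11] -> hit [13/3,11], descend [3, 6]
  N3 x:[-2,9] y:[22/3,53/3] z:[-26,-5] -> miss, prune
  N6 x:[2/3,35/3] y:[13/3,28/3] z:[-9,11] -> hit [13/3,28/3], descend [1, 4]
    N1 x:[14/3,32/3] y:[13/3,7] z:[-9,7] -> hit [14/3,7] leaf, test {P2@t=6, P6(miss), P8(miss)}
    N4 x:[2/3,35/3] y:[20/3,28/3] z:[7,11] -> hit [7,28/3] leaf, test {P5@t=23/3, P7(miss), P11(miss)}

order=[0, 3, 6, 1, 4]  |boxes|=5  |leaves|=2  hit=P2

== RESULT ==
[0, 3, 6, 1, 4]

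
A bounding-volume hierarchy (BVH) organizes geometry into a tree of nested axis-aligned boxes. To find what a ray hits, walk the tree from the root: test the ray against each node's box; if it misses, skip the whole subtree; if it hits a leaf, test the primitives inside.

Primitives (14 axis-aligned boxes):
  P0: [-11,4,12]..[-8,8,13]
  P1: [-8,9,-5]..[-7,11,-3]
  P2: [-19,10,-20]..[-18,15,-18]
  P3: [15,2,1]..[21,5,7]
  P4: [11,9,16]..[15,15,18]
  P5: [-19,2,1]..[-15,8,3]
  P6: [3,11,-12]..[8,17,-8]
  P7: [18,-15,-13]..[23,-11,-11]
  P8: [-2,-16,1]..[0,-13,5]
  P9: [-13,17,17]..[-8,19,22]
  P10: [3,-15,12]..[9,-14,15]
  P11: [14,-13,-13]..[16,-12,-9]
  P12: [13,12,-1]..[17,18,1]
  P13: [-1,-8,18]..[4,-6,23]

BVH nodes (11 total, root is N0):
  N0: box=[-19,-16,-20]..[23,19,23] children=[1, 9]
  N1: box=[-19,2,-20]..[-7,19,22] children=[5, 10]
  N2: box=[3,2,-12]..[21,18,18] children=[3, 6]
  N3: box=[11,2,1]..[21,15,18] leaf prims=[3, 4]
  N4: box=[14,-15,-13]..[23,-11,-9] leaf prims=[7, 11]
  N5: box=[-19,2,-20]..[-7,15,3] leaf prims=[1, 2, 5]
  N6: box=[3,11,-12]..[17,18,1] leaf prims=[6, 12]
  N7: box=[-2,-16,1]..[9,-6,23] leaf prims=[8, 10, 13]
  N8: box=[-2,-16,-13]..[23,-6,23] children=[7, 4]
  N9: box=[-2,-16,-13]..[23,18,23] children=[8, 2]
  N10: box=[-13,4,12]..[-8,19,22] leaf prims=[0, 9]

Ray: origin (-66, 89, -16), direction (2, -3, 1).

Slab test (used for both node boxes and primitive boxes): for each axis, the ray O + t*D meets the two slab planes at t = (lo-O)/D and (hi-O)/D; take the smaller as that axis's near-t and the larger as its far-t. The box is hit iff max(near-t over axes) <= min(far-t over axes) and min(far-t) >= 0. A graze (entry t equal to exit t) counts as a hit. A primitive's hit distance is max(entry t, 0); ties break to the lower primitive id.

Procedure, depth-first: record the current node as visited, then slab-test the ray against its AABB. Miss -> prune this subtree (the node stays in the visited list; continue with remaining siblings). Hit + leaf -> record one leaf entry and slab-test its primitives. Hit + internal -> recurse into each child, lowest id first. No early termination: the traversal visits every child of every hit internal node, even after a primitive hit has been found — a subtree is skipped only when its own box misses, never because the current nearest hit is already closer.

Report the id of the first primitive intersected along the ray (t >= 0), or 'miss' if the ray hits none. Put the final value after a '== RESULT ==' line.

Walk:
N0 x:[47/2,89/2] y:[70/3,35] z:[-4,39] -> hit [47/2,35], descend [1, 9]
  N1 x:[47/2,59/2] y:[70/3,29] z:[-4,38] -> hit [47/2,29], descend [5, 10]
    N5 x:[47/2,59/2] y:[74/3,29] z:[-4,19] -> miss, prune
    N10 x:[53/2,29] y:[70/3,85/3] z:[28,38] -> hit [28,85/3] leaf, test {P0@t=28, P9(miss)}
  N9 x:[32,89/2] y:[71/3,35] z:[3,39] -> hit [32,35], descend [2, 8]
    N2 x:[69/2,87/2] y:[71/3,29] z:[4,34] -> miss, prune
    N8 x:[32,89/2] y:[95/3,35] z:[3,39] -> hit [32,35], descend [4, 7]
      N4 x:[40,89/2] y:[100/3,104/3] z:[3,7] -> miss, prune
      N7 x:[32,75/2] y:[95/3,35] z:[17,39] -> hit [32,35] leaf, test {P8(miss), P10(miss), P13(miss)}

9 AABB tests over nodes [0, 1, 5, 10, 9, 2, 8, 4, 7]; 2 leaves entered; closest P0.

== RESULT ==
0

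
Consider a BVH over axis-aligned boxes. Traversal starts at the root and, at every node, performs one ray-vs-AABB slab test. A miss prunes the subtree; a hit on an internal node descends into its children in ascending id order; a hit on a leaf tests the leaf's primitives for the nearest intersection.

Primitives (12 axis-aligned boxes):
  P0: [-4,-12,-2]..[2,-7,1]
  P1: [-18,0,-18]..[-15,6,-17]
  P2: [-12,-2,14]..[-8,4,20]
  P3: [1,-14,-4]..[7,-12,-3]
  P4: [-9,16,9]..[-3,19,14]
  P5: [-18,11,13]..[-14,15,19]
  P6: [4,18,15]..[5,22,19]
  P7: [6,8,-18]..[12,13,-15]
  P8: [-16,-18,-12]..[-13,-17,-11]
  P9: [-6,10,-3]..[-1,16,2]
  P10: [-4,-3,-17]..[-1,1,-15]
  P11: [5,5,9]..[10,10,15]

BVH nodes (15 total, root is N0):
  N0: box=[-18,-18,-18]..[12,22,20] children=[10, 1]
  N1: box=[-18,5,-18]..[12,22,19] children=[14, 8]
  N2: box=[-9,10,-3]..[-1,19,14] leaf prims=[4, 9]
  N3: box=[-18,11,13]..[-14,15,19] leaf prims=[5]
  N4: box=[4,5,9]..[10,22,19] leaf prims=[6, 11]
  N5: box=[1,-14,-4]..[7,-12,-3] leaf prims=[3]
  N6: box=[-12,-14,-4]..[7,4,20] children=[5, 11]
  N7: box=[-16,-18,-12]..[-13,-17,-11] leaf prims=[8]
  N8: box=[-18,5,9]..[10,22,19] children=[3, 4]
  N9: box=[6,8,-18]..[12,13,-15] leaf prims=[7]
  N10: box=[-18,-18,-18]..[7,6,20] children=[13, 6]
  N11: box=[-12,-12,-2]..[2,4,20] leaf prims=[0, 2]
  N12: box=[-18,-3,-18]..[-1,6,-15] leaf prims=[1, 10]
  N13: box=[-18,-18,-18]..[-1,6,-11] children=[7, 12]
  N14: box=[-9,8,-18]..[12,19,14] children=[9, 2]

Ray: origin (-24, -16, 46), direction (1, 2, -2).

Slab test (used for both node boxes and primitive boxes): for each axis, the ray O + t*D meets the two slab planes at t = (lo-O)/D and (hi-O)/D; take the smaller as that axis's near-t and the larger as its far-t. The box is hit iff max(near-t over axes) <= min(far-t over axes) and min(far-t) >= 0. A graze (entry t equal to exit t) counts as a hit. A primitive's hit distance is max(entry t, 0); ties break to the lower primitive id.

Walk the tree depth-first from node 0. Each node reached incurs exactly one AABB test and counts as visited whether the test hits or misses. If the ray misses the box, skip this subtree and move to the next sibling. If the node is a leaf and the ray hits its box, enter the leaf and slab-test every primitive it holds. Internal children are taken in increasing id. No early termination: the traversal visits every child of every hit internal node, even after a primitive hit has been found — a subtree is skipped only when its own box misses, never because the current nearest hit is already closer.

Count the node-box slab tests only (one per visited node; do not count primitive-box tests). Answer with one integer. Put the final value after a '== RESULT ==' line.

Trace the traversal:
N0 x:[6,36] y:[-1,19] z:[13,32] -> hit [13,19], descend [1, 10]
  N1 x:[6,36] y:[21/2,19] z:[27/2,32] -> hit [27/2,19], descend [8, 14]
    N8 x:[6,34] y:[21/2,19] z:[27/2,37/2] -> hit [27/2,37/2], descend [3, 4]
      N3 x:[6,10] y:[27/2,31/2] z:[27/2,33/2] -> miss, prune
      N4 x:[28,34] y:[21/2,19] z:[27/2,37/2] -> miss, prune
    N14 x:[15,36] y:[12,35/2] z:[16,32] -> hit [16,35/2], descend [2, 9]
      N2 x:[15,23] y:[13,35/2] z:[16,49/2] -> hit [16,35/2] leaf, test {P4@t=16, P9(miss)}
      N9 x:[30,36] y:[12,29/2] z:[61/2,32] -> miss, prune
  N10 x:[6,31] y:[-1,11] z:[13,32] -> miss, prune

Visited [0, 1, 8, 3, 4, 14, 2, 9, 10]. Tests: 9 box, 1 leaf. Nearest: P4.

== RESULT ==
9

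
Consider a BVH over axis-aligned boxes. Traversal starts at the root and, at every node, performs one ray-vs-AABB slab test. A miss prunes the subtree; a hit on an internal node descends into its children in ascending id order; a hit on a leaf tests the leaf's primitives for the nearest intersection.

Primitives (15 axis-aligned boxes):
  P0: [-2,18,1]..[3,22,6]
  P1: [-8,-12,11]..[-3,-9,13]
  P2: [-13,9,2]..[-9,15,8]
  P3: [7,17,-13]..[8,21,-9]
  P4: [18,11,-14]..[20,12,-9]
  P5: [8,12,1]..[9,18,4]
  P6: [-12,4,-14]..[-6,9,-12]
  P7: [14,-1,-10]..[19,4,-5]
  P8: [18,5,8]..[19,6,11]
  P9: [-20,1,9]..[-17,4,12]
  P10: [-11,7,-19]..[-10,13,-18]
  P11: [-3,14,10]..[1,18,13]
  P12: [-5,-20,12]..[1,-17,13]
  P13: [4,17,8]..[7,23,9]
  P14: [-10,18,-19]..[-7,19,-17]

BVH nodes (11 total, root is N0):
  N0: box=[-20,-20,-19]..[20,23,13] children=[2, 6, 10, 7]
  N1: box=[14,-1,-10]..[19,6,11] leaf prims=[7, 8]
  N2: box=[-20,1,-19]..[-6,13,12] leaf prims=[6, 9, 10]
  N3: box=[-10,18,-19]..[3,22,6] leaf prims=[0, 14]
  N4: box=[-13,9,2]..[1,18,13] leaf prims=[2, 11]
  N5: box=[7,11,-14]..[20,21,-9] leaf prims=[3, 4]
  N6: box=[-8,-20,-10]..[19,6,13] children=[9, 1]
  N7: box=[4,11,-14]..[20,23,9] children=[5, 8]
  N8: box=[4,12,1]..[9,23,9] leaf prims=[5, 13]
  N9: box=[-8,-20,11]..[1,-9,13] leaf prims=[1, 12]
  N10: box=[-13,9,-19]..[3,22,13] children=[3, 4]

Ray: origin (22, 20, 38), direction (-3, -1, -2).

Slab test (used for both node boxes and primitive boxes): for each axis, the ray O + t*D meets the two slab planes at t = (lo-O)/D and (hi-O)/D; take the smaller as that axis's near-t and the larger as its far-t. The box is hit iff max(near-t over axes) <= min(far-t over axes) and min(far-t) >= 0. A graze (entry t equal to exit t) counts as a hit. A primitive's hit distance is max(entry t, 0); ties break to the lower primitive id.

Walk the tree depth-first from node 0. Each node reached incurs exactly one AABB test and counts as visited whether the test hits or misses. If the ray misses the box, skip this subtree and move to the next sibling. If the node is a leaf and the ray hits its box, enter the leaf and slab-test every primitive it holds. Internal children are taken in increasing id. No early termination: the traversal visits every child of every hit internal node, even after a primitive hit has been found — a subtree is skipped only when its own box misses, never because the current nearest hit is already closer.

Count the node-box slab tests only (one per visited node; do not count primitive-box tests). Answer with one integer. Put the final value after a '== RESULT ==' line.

Walk:
N0 x:[2/3,14] y:[-3,40] z:[25/2,57/2] -> hit [25/2,14], descend [2, 6, 7, 10]
  N2 x:[28/3,14] y:[7,19] z:[13,57/2] -> hit [13,14] leaf, test {P6(miss), P9(miss), P10(miss)}
  N6 x:[1,10] y:[14,40] z:[25/2,24] -> miss, prune
  N7 x:[2/3,6] y:[-3,9] z:[29/2,26] -> miss, prune
  N10 x:[19/3,35/3] y:[-2,11] z:[25/2,57/2] -> miss, prune

Visited [0, 2, 6, 7, 10]. Tests: 5 box, 1 leaf. Nearest: miss.

== RESULT ==
5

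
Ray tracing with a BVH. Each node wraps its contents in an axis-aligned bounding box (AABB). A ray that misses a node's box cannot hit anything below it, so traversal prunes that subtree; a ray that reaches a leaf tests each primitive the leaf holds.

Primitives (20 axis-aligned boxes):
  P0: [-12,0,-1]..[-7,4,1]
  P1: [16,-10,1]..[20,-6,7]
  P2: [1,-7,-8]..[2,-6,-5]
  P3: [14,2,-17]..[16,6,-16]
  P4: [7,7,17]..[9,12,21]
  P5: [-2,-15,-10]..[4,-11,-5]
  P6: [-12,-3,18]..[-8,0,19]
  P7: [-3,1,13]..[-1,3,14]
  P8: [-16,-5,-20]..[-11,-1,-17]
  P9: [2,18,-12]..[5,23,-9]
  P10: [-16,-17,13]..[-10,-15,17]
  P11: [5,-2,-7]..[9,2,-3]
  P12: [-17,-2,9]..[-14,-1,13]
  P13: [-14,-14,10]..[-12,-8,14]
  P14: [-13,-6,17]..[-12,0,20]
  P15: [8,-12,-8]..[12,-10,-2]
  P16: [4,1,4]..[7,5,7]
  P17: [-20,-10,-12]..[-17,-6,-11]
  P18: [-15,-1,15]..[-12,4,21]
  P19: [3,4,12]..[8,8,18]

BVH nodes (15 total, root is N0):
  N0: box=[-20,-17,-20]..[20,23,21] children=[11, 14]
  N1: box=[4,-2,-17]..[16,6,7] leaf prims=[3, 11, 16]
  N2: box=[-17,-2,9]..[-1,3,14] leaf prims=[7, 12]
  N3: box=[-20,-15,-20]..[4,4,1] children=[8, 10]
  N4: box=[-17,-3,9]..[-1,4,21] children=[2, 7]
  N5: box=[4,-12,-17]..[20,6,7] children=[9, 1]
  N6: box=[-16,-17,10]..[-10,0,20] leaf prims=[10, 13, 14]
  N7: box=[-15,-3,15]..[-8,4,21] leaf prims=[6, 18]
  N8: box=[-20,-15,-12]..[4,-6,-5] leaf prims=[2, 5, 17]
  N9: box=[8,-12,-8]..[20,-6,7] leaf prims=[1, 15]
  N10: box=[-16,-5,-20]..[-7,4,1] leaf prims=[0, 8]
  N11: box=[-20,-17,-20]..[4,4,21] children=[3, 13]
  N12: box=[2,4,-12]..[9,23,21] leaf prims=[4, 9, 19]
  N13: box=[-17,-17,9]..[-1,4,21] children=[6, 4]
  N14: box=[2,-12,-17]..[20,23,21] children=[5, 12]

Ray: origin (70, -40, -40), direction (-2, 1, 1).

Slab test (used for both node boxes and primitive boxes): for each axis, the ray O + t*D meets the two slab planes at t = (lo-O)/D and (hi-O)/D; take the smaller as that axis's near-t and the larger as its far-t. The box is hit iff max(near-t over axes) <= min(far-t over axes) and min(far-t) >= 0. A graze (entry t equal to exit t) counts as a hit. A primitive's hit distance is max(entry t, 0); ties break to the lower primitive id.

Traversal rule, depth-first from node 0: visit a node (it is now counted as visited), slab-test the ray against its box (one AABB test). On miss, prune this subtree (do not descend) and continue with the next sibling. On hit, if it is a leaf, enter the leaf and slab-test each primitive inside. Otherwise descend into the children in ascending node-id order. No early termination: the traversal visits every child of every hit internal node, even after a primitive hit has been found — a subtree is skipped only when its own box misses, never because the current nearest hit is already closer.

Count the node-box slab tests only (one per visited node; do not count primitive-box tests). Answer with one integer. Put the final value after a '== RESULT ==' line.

Trace the traversal:
N0 x:[25,45] y:[23,63] z:[20,61] -> hit [25,45], descend [11, 14]
  N11 x:[33,45] y:[23,44] z:[20,61] -> hit [33,44], descend [3, 13]
    N3 x:[33,45] y:[25,44] z:[20,41] -> hit [33,41], descend [8, 10]
      N8 x:[33,45] y:[25,34] z:[28,35] -> hit [33,34] leaf, test {P2@t=34, P5(miss), P17(miss)}
      N10 x:[77/2,43] y:[35,44] z:[20,41] -> hit [77/2,41] leaf, test {P0@t=40, P8(miss)}
    N13 x:[71/2,87/2] y:[23,44] z:[49,61] -> miss, prune
  N14 x:[25,34] y:[28,63] z:[23,61] -> hit [28,34], descend [5, 12]
    N5 x:[25,33] y:[28,46] z:[23,47] -> hit [28,33], descend [1, 9]
      N1 x:[27,33] y:[38,46] z:[23,47] -> miss, prune
      N9 x:[25,31] y:[28,34] z:[32,47] -> miss, prune
    N12 x:[61/2,34] y:[44,63] z:[28,61] -> miss, prune

order=[0, 11, 3, 8, 10, 13, 14, 5, 1, 9, 12]  |boxes|=11  |leaves|=2  hit=P2

== RESULT ==
11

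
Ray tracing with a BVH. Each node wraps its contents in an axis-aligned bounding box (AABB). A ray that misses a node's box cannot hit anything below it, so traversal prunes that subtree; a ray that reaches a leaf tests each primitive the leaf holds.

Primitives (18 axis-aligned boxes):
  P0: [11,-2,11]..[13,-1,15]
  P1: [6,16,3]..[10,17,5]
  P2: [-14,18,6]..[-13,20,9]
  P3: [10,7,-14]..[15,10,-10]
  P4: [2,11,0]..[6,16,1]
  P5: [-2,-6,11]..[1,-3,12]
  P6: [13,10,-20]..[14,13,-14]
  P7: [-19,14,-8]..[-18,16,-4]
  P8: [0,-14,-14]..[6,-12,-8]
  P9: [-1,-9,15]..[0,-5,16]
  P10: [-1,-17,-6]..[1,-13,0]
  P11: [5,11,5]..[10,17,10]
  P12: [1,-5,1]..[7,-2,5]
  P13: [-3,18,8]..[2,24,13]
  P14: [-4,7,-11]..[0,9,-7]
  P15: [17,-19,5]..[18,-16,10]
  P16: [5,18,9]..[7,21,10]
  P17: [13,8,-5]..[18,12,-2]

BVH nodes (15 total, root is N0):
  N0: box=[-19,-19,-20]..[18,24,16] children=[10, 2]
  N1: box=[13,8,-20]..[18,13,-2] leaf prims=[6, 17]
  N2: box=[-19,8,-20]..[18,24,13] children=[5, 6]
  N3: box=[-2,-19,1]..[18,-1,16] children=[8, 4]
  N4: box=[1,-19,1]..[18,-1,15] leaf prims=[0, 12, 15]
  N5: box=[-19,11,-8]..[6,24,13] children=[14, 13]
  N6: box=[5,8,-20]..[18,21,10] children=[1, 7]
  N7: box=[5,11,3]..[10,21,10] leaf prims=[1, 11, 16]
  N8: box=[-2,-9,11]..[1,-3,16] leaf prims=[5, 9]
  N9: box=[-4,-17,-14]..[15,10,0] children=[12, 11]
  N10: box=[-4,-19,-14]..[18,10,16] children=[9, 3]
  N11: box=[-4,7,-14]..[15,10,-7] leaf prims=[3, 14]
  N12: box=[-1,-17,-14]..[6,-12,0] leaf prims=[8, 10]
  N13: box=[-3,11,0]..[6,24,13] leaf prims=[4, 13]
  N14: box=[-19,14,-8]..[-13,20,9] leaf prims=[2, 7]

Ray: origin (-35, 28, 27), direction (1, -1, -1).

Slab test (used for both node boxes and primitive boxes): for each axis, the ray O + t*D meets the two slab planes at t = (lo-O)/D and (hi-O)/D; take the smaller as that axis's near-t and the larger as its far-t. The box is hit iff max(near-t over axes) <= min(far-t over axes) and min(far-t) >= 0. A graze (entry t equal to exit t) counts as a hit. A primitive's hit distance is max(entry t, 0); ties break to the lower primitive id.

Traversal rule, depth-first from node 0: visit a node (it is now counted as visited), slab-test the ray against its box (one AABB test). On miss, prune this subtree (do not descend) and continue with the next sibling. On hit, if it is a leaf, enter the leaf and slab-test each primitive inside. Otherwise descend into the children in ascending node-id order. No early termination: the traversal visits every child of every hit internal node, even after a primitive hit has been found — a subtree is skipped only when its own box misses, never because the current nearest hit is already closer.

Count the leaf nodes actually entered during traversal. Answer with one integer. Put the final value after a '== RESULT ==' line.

Trace the traversal:
N0 x:[16,53] y:[4,47] z:[11,47] -> hit [16,47], descend [2, 10]
  N2 x:[16,53] y:[4,20] z:[14,47] -> hit [16,20], descend [5, 6]
    N5 x:[16,41] y:[4,17] z:[14,35] -> hit [16,17], descend [13, 14]
      N13 x:[32,41] y:[4,17] z:[14,27] -> miss, prune
      N14 x:[16,22] y:[8,14] z:[18,35] -> miss, prune
    N6 x:[40,53] y:[7,20] z:[17,47] -> miss, prune
  N10 x:[31,53] y:[18,47] z:[11,41] -> hit [31,41], descend [3, 9]
    N3 x:[33,53] y:[29,47] z:[11,26] -> miss, prune
    N9 x:[31,50] y:[18,45] z:[27,41] -> hit [31,41], descend [11, 12]
      N11 x:[31,50] y:[18,21] z:[34,41] -> miss, prune
      N12 x:[34,41] y:[40,45] z:[27,41] -> hit [40,41] leaf, test {P8@t=40, P10(miss)}

order=[0, 2, 5, 13, 14, 6, 10, 3, 9, 11, 12]  |boxes|=11  |leaves|=1  hit=P8

== RESULT ==
1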